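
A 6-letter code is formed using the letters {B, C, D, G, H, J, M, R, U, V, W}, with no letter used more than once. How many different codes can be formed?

Choose and order 6 of the 11 symbols: the first letter has 11 options, the next 10, and so on down to 6.
That product is 11 × 10 × 9 × 8 × 7 × 6 = 332640.

332640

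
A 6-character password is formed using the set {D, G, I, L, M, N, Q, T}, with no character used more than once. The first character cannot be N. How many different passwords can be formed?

17640

The first character has 8−1 = 7 choices (anything except N).
The remaining 5 characters are filled from the other 7 symbols without repetition: 7 × 6 × 5 × 4 × 3 = 2520.
Total: 7 × 2520 = 17640.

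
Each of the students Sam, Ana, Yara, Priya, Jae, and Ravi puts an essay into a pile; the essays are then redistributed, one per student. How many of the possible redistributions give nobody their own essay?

265

Let Aᵢ be the assignments in which student i gets their own essay. We want the size of the complement of A₁∪…∪A_6.
By inclusion–exclusion this is Σ_{j=0}^{6} (−1)^j C(6,j)·(6−j)!.
Computing: 720 − 720 + 360 − 120 + 30 − 6 + 1 = 265.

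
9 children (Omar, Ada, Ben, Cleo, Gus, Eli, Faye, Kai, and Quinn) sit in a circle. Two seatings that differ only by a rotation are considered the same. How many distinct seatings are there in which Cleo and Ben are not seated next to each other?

30240

All circular seatings of 9 people number (8)! = 40320.
Those with Cleo next to Ben: fuse the pair into one unit and seat 8 units around a circle — 2·(7)! = 10080.
Subtracting, 40320 − 10080 = 30240.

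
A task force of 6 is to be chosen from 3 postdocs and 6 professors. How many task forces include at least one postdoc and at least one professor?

Total 6-person selections from all 9: C(9,6) = 84.
Subtract selections that omit an entire group: no postdocs → C(6,6) = 1; no professors → C(3,6) = 0.
Both groups omitted at once is impossible, so 84 − 1 = 83.

83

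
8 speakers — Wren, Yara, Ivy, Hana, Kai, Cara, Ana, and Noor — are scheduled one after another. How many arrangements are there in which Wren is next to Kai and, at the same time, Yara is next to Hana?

2880

Treat {Wren,Kai} as one block (2 orders) and {Yara,Hana} as another (2 orders).
That leaves 6 units to arrange: 2 × 2 × 6! = 4 × 720 = 2880.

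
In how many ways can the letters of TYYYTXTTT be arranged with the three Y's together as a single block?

Treat the 3 copies of Y as a single block. The multiset to arrange is then {YYY, T, T, T, T, T, X}, 7 items in all.
That gives (7)!/(5!) = 42 arrangements.

42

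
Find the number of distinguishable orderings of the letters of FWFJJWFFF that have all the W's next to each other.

Treat the 2 copies of W as a single block. The multiset to arrange is then {WW, F, F, F, F, F, J, J}, 8 items in all.
That gives (8)!/(5!·2!) = 168 arrangements.

168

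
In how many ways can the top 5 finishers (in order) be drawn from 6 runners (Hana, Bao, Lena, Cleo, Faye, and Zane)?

This is an ordered selection of 5 from 6: P(6,5).
That gives 6 × 5 × 4 × 3 × 2 = 720.

720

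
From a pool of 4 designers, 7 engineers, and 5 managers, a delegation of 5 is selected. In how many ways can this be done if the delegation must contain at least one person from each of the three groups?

3010

With no constraint there are C(16,5) = 4368 possible selections.
Subtract selections that omit an entire group: no designers → C(12,5) = 792; no engineers → C(9,5) = 126; no managers → C(11,5) = 462.
Add back selections omitting two groups (i.e. drawn from a single group): C(4,5) + C(7,5) + C(5,5) = 22.
By inclusion–exclusion: 4368 − 1380 + 22 = 3010.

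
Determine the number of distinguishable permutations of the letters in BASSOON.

The 7 letters of BASSOON have repeats: O appearing twice and S appearing twice.
The number of distinct arrangements is 7!/(2!·2!) = 5040/4 = 1260.

1260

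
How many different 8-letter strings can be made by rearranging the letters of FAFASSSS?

420

Letter multiplicities in FAFASSSS: A×2, F×2, S×4.
So there are 8! / (4!·2!·2!) = 420 distinguishable arrangements.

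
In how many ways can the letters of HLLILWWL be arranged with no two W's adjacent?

Total arrangements of HLLILWWL: 8!/(4!·2!) = 840.
Arrangements with the W's together: treat WW as one letter, giving (7)!/(4!) = 210.
Hence 840 − 210 = 630.

630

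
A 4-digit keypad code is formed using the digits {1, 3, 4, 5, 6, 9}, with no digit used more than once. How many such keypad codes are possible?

360

This is a permutation of 4 out of 6: P(6,4) = 6!/2!.
That product is 6 × 5 × 4 × 3 = 360.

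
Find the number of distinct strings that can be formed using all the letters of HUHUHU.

The 6 letters of HUHUHU have repeats: H appearing 3 times and U appearing 3 times.
The number of distinct arrangements is 6!/(3!·3!) = 720/36 = 20.

20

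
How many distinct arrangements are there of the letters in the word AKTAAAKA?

AKTAAAKA has 8 letters with A appearing 5 times and K appearing twice.
Dividing 8! = 40320 by 5!·2! = 240 for the repeated letters gives 168.

168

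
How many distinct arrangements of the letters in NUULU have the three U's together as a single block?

Treat the 3 copies of U as a single block. The multiset to arrange is then {UUU, L, N}, 3 items in all.
All 3 items are distinct, so there are (3)! = 6 arrangements.

6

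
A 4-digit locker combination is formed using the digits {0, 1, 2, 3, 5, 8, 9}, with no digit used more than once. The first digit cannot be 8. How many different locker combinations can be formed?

720

The first digit has 7−1 = 6 choices (anything except 8).
The remaining 3 digits are filled from the other 6 symbols without repetition: 6 × 5 × 4 = 120.
Total: 6 × 120 = 720.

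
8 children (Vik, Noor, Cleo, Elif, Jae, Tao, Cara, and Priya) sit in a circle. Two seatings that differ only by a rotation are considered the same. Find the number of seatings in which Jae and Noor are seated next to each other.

1440

Treat {Jae, Noor} as one unit (2 internal orders) and seat the resulting 7 units around the table: (6)! circular arrangements.
So 2 × (6)! = 2 × 720 = 1440.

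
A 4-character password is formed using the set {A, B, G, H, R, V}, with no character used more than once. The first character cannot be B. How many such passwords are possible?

The first character has 6−1 = 5 choices (anything except B).
The remaining 3 characters are filled from the other 5 symbols without repetition: 5 × 4 × 3 = 60.
Total: 5 × 60 = 300.

300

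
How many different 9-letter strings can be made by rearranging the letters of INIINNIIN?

The 9 letters of INIINNIIN have repeats: I appearing 5 times and N appearing 4 times.
So there are 9! / (5!·4!) = 126 distinguishable arrangements.

126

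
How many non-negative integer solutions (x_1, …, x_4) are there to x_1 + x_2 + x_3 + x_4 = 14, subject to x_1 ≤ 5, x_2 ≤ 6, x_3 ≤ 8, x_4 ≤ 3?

116

Ignoring the caps, the number of non-negative solutions to x_1+…+x_4 = 14 is C(17,3) = 680.
Subtract solutions that violate a single cap (substitute x_i' = x_i − (cap_i+1)): x_1 ≥ 6 gives C(11,3) = 165; x_2 ≥ 7 gives C(10,3) = 120; x_3 ≥ 9 gives C(8,3) = 56; x_4 ≥ 4 gives C(13,3) = 286. Together 627.
Add back pairs where two caps are both exceeded: 4 + 0 + 35 + 0 + 20 + 4 = 63.
By inclusion–exclusion the count is 680 − 627 + 63 = 116.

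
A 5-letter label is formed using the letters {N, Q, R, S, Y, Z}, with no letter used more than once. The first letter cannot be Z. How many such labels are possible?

The first letter has 6−1 = 5 choices (anything except Z).
The remaining 4 letters are filled from the other 5 symbols without repetition: 5 × 4 × 3 × 2 = 120.
Total: 5 × 120 = 600.

600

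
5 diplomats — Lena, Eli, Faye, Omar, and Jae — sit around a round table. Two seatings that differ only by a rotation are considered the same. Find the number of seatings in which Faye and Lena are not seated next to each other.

12

All circular seatings of 5 people number (4)! = 24.
Those with Faye next to Lena: fuse the pair into one unit and seat 4 units around a circle — 2·(3)! = 12.
Subtracting, 24 − 12 = 12.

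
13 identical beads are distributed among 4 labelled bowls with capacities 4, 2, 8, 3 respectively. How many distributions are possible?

Ignoring the caps, the number of non-negative solutions to x_1+…+x_4 = 13 is C(16,3) = 560.
Subtract solutions that violate a single cap (substitute x_i' = x_i − (cap_i+1)): x_1 ≥ 5 gives C(11,3) = 165; x_2 ≥ 3 gives C(13,3) = 286; x_3 ≥ 9 gives C(7,3) = 35; x_4 ≥ 4 gives C(12,3) = 220. Together 706.
Add back pairs where two caps are both exceeded: 56 + 0 + 35 + 4 + 84 + 1 = 180.
Subtract triples: 0 + 4 + 0 + 0 = 4.
By inclusion–exclusion the count is 560 − 706 + 180 − 4 = 30.

30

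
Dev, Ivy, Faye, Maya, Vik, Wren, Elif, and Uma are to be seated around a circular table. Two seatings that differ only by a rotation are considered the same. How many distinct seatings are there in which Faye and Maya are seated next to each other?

1440

Treat {Faye, Maya} as one unit (2 internal orders) and seat the resulting 7 units around the table: (6)! circular arrangements.
So 2 × (6)! = 2 × 720 = 1440.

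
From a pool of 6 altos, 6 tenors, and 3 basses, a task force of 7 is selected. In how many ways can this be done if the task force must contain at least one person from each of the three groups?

5571

Total 7-person selections from all 15: C(15,7) = 6435.
Selections missing a whole group: no altos → C(9,7) = 36; no tenors → C(9,7) = 36; no basses → C(12,7) = 792.
Add back selections omitting two groups (i.e. drawn from a single group): C(6,7) + C(6,7) + C(3,7) = 0.
By inclusion–exclusion: 6435 − 864 + 0 = 5571.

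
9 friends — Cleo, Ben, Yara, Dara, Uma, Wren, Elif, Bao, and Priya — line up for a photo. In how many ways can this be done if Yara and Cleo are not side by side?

282240

There are 9! = 362880 arrangements in all. If Yara and Cleo are adjacent, merging them into one block gives 2·(8)! = 80640 arrangements.
Complementary counting: 362880 − 80640 = 282240.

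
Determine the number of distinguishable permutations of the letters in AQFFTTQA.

2520

AQFFTTQA has 8 letters with A appearing twice, F appearing twice, Q appearing twice, and T appearing twice.
So there are 8! / (2!·2!·2!·2!) = 2520 distinguishable arrangements.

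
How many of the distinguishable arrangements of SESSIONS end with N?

With the last slot taken by N, it remains to arrange the other 7 letters (SESSIOS).
Those 7 letters have S appearing 4 times, giving (7)!/(4!) = 210.

210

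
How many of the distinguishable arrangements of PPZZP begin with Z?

With the first slot taken by Z, it remains to arrange the other 4 letters (PPZP).
Those 4 letters have P appearing 3 times, giving (4)!/(3!) = 4.

4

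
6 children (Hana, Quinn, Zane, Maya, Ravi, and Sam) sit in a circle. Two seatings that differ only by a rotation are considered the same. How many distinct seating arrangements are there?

120

Seat Hana anywhere (absorbing the rotational symmetry), then permute the other 5: (5)! = 120.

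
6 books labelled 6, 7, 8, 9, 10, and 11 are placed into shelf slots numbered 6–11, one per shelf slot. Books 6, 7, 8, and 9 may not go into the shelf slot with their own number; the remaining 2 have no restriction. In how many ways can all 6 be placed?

Let Aᵢ (for 6 ≤ i ≤ 9) be the placements that put book i in its forbidden shelf slot. Any j of these fix j positions, leaving (6−j)! ways to fill the rest, and there are C(4,j) ways to pick which j.
By inclusion–exclusion, the number of valid placements is Σ_{j=0}^{4} (−1)^j C(4,j)·(6−j)!.
Computing: 720 − 480 + 144 − 24 + 2 = 362.

362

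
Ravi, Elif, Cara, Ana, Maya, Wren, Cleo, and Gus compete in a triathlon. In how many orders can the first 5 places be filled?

This is an ordered selection of 5 from 8: P(8,5).
That gives 8 × 7 × 6 × 5 × 4 = 6720.

6720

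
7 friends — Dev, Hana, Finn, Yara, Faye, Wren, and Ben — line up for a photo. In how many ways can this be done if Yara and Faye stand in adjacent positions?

Treat {Yara, Faye} as a single unit. There are 6 units to order, and the pair itself can be ordered 2 ways.
So the count is 2·(6)! = 1440.

1440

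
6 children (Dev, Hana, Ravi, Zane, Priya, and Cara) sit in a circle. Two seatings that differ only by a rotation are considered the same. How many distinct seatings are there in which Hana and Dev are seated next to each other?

48

Glue Hana and Dev into a block (2 internal orders). Seating 5 units around a circle gives (4)! arrangements.
So 2 × (4)! = 2 × 24 = 48.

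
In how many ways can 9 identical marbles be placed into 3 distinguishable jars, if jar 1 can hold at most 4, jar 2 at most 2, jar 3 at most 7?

12

Without the upper bounds there are C(11,2) = 55 ways to split 9 among 3 jars.
Subtract solutions that violate a single cap (substitute x_i' = x_i − (cap_i+1)): x_1 ≥ 5 gives C(6,2) = 15; x_2 ≥ 3 gives C(8,2) = 28; x_3 ≥ 8 gives C(3,2) = 3. Together 46.
Add back pairs where two caps are both exceeded: 3 + 0 + 0 = 3.
By inclusion–exclusion the count is 55 − 46 + 3 = 12.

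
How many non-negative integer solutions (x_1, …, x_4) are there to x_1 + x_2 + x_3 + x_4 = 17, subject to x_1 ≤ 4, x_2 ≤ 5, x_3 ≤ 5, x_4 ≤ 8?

By stars and bars, unrestricted non-negative solutions to x_1+…+x_4 = 17 number C(17+3,3) = 1140.
Subtract solutions that violate a single cap (substitute x_i' = x_i − (cap_i+1)): x_1 ≥ 5 gives C(15,3) = 455; x_2 ≥ 6 gives C(14,3) = 364; x_3 ≥ 6 gives C(14,3) = 364; x_4 ≥ 9 gives C(11,3) = 165. Together 1348.
Add back pairs where two caps are both exceeded: 84 + 84 + 20 + 56 + 10 + 10 = 264.
Subtract triples: 1 + 0 + 0 + 0 = 1.
By inclusion–exclusion the count is 1140 − 1348 + 264 − 1 = 55.

55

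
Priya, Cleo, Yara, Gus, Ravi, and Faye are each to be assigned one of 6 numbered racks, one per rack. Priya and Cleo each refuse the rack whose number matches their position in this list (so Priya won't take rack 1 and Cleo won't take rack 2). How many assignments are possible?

504

Let Aᵢ (for i ∈ {1, 2}) be the placements that put person i in their forbidden rack. Any j of these fix j positions, leaving (6−j)! ways to fill the rest, and there are C(2,j) ways to pick which j.
By inclusion–exclusion, the number of valid placements is Σ_{j=0}^{2} (−1)^j C(2,j)·(6−j)!.
Computing: 720 − 240 + 24 = 504.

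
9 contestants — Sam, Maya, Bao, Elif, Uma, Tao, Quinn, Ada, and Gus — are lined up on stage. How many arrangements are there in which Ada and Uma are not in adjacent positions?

There are 9! = 362880 arrangements in all. If Ada and Uma are adjacent, merging them into one block gives 2·(8)! = 80640 arrangements.
Complementary counting: 362880 − 80640 = 282240.

282240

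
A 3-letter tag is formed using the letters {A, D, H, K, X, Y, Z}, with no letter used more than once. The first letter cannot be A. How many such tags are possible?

180

The first letter has 7−1 = 6 choices (anything except A).
The remaining 2 letters are filled from the other 6 symbols without repetition: 6 × 5 = 30.
Total: 6 × 30 = 180.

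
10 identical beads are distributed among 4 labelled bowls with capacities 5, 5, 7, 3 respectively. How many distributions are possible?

Without the upper bounds there are C(13,3) = 286 ways to split 10 among 4 bowls.
Subtract solutions that violate a single cap (substitute x_i' = x_i − (cap_i+1)): x_1 ≥ 6 gives C(7,3) = 35; x_2 ≥ 6 gives C(7,3) = 35; x_3 ≥ 8 gives C(5,3) = 10; x_4 ≥ 4 gives C(9,3) = 84. Together 164.
Add back pairs where two caps are both exceeded: 0 + 0 + 1 + 0 + 1 + 0 = 2.
By inclusion–exclusion the count is 286 − 164 + 2 = 124.

124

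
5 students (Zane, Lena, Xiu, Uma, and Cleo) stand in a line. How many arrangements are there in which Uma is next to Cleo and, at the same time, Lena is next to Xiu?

24

Treat {Uma,Cleo} as one block (2 orders) and {Lena,Xiu} as another (2 orders).
That leaves 3 units to arrange: 2 × 2 × 3! = 4 × 6 = 24.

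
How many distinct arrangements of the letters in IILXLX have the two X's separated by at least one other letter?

60

There are 6!/(2!·2!·2!) = 90 arrangements of IILXLX in total.
Arrangements with the X's together: treat XX as one letter, giving (5)!/(2!·2!) = 30.
Hence 90 − 30 = 60.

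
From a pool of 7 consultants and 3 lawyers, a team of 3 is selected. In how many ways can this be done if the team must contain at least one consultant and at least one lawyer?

With no constraint there are C(10,3) = 120 possible selections.
Subtract selections that omit an entire group: no consultants → C(3,3) = 1; no lawyers → C(7,3) = 35.
Both groups omitted at once is impossible, so 120 − 36 = 84.

84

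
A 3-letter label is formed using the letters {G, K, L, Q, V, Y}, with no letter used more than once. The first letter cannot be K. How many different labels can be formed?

100

The first letter has 6−1 = 5 choices (anything except K).
The remaining 2 letters are filled from the other 5 symbols without repetition: 5 × 4 = 20.
Total: 5 × 20 = 100.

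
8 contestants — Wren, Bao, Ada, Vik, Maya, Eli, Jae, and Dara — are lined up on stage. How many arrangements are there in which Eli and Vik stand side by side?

Treat {Eli, Vik} as a single unit. There are 7 units to order, and the pair itself can be ordered 2 ways.
So the count is 2·(7)! = 10080.

10080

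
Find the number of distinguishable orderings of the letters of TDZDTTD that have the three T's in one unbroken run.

Treat the 3 copies of T as a single block. The multiset to arrange is then {TTT, D, D, D, Z}, 5 items in all.
That gives (5)!/(3!) = 20 arrangements.

20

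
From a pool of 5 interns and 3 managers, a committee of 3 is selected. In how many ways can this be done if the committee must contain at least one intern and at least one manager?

45

With no constraint there are C(8,3) = 56 possible selections.
Selections missing a whole group: no interns → C(3,3) = 1; no managers → C(5,3) = 10.
Both groups omitted at once is impossible, so 56 − 11 = 45.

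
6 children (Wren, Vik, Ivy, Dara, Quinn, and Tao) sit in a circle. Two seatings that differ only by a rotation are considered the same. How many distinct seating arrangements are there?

Seat Wren anywhere (absorbing the rotational symmetry), then permute the other 5: (5)! = 120.

120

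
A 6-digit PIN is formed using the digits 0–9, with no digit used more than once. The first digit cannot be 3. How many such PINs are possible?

The first digit has 10−1 = 9 choices (anything except 3).
The remaining 5 digits are filled from the other 9 symbols without repetition: 9 × 8 × 7 × 6 × 5 = 15120.
Total: 9 × 15120 = 136080.

136080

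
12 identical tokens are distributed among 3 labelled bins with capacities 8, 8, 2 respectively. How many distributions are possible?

Without the upper bounds there are C(14,2) = 91 ways to split 12 among 3 bins.
Subtract solutions that violate a single cap (substitute x_i' = x_i − (cap_i+1)): x_1 ≥ 9 gives C(5,2) = 10; x_2 ≥ 9 gives C(5,2) = 10; x_3 ≥ 3 gives C(11,2) = 55. Together 75.
Add back pairs where two caps are both exceeded: 0 + 1 + 1 = 2.
By inclusion–exclusion the count is 91 − 75 + 2 = 18.

18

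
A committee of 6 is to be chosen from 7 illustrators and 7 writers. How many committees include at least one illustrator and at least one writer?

2989

Total 6-person selections from all 14: C(14,6) = 3003.
Subtract selections that omit an entire group: no illustrators → C(7,6) = 7; no writers → C(7,6) = 7.
Both groups omitted at once is impossible, so 3003 − 14 = 2989.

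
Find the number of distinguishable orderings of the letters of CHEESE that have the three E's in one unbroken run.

Treat the 3 copies of E as a single block. The multiset to arrange is then {EEE, C, H, S}, 4 items in all.
All 4 items are distinct, so there are (4)! = 24 arrangements.

24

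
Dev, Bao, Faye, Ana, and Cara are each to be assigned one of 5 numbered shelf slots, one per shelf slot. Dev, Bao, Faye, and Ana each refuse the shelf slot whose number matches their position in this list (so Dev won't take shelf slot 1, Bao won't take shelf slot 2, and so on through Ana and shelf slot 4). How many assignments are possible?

Let Aᵢ (for 1 ≤ i ≤ 4) be the placements that put person i in their forbidden shelf slot. Any j of these fix j positions, leaving (5−j)! ways to fill the rest, and there are C(4,j) ways to pick which j.
By inclusion–exclusion, the number of valid placements is Σ_{j=0}^{4} (−1)^j C(4,j)·(5−j)!.
Computing: 120 − 96 + 36 − 8 + 1 = 53.

53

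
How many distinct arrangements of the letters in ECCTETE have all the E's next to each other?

Treat the 3 copies of E as a single block. The multiset to arrange is then {EEE, C, C, T, T}, 5 items in all.
That gives (5)!/(2!·2!) = 30 arrangements.

30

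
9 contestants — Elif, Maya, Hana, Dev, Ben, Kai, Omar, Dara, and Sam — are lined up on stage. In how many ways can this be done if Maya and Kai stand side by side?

80640

Place the 7 others and the Maya-Kai pair as 8 objects in a line; the pair has 2 internal arrangements.
That gives 2 × 8! = 2 × 40320 = 80640.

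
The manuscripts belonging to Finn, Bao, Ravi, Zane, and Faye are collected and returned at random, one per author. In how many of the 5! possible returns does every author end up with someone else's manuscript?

Count assignments avoiding every fixed point. For any j of the 5 authors fixed to their own manuscript, the other 5−j can be arranged in (5−j)! ways.
By inclusion–exclusion this is Σ_{j=0}^{5} (−1)^j C(5,j)·(5−j)!.
Computing: 120 − 120 + 60 − 20 + 5 − 1 = 44.

44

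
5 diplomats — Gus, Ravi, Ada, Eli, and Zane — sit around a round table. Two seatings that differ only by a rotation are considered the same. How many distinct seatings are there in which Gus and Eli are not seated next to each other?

All circular seatings of 5 people number (4)! = 24.
Those with Gus next to Eli: fuse the pair into one unit and seat 4 units around a circle — 2·(3)! = 12.
Subtracting, 24 − 12 = 12.

12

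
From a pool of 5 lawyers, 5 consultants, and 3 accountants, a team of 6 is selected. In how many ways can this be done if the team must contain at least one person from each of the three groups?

1450

Total 6-person selections from all 13: C(13,6) = 1716.
Selections missing a whole group: no lawyers → C(8,6) = 28; no consultants → C(8,6) = 28; no accountants → C(10,6) = 210.
Add back selections omitting two groups (i.e. drawn from a single group): C(5,6) + C(5,6) + C(3,6) = 0.
By inclusion–exclusion: 1716 − 266 + 0 = 1450.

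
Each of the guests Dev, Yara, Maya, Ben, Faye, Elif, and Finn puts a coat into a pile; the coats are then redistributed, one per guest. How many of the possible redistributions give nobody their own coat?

1854

This is the derangement count D_7: permutations of 7 items with no fixed point.
By inclusion–exclusion this is Σ_{j=0}^{7} (−1)^j C(7,j)·(7−j)!.
Computing: 5040 − 5040 + 2520 − 840 + 210 − 42 + 7 − 1 = 1854.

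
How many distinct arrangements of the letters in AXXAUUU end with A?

With the last slot taken by A, it remains to arrange the other 6 letters (XXAUUU).
Those 6 letters have U appearing 3 times and X appearing twice, giving (6)!/(3!·2!) = 60.

60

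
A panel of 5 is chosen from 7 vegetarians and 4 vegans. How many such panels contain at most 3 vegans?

Split by how many vegans are chosen (0 through 3).
Sum: C(4,0)·C(7,5) + C(4,1)·C(7,4) + C(4,2)·C(7,3) + C(4,3)·C(7,2) = 21 + 140 + 210 + 84 = 455.

455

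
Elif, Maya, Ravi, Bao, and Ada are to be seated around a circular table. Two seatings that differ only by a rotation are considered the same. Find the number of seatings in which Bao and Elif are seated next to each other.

Treat {Bao, Elif} as one unit (2 internal orders) and seat the resulting 4 units around the table: (3)! circular arrangements.
So 2 × (3)! = 2 × 6 = 12.

12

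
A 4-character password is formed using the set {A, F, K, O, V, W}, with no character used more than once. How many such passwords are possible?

This is a permutation of 4 out of 6: P(6,4) = 6!/2!.
6 × 5 × 4 × 3 = 360.

360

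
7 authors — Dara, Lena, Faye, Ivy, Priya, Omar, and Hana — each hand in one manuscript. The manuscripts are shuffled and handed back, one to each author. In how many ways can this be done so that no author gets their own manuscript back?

1854

Count assignments avoiding every fixed point. For any j of the 7 authors fixed to their own manuscript, the other 7−j can be arranged in (7−j)! ways.
By inclusion–exclusion this is Σ_{j=0}^{7} (−1)^j C(7,j)·(7−j)!.
Computing: 5040 − 5040 + 2520 − 840 + 210 − 42 + 7 − 1 = 1854.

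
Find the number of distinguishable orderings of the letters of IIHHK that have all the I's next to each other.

12

Treat the 2 copies of I as a single block. The multiset to arrange is then {II, H, H, K}, 4 items in all.
That gives (4)!/(2!) = 12 arrangements.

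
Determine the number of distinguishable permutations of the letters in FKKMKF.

60

The 6 letters of FKKMKF have repeats: F appearing twice and K appearing 3 times.
The number of distinct arrangements is 6!/(3!·2!) = 720/12 = 60.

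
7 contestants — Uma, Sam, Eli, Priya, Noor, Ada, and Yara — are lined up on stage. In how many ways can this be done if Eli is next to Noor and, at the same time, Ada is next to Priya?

480

Treat {Eli,Noor} as one block (2 orders) and {Ada,Priya} as another (2 orders).
That leaves 5 units to arrange: 2 × 2 × 5! = 4 × 120 = 480.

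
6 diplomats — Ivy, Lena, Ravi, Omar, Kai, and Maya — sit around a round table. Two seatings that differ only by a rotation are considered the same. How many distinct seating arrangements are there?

120

Seat Ivy anywhere (absorbing the rotational symmetry), then permute the other 5: (5)! = 120.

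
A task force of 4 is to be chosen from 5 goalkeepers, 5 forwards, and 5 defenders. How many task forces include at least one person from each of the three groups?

750

With no constraint there are C(15,4) = 1365 possible selections.
Subtract selections that omit an entire group: no goalkeepers → C(10,4) = 210; no forwards → C(10,4) = 210; no defenders → C(10,4) = 210.
Add back selections omitting two groups (i.e. drawn from a single group): C(5,4) + C(5,4) + C(5,4) = 15.
By inclusion–exclusion: 1365 − 630 + 15 = 750.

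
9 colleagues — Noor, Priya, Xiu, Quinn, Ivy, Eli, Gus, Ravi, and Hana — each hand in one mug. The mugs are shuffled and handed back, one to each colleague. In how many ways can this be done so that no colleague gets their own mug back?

This is the derangement count D_9: permutations of 9 items with no fixed point.
By inclusion–exclusion this is Σ_{j=0}^{9} (−1)^j C(9,j)·(9−j)!.
Computing: 362880 − 362880 + 181440 − 60480 + 15120 − 3024 + 504 − 72 + 9 − 1 = 133496.

133496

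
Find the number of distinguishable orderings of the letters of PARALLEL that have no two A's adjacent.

2520

Total arrangements of PARALLEL: 8!/(3!·2!) = 3360.
Arrangements with the A's together: treat AA as one letter, giving (7)!/(3!) = 840.
Hence 3360 − 840 = 2520.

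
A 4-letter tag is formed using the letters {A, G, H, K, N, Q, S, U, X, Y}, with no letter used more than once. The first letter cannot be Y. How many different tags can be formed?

4536

The first letter has 10−1 = 9 choices (anything except Y).
The remaining 3 letters are filled from the other 9 symbols without repetition: 9 × 8 × 7 = 504.
Total: 9 × 504 = 4536.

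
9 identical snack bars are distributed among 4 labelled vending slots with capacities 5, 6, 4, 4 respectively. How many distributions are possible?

120

Without the upper bounds there are C(12,3) = 220 ways to split 9 among 4 vending slots.
Subtract solutions that violate a single cap (substitute x_i' = x_i − (cap_i+1)): x_1 ≥ 6 gives C(6,3) = 20; x_2 ≥ 7 gives C(5,3) = 10; x_3 ≥ 5 gives C(7,3) = 35; x_4 ≥ 5 gives C(7,3) = 35. Together 100.
No two caps can be exceeded simultaneously, so the pair terms are all 0.
By inclusion–exclusion the count is 220 − 100 + 0 = 120.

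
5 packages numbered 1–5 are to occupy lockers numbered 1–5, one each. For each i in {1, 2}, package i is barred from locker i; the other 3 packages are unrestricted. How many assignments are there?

78

Let Aᵢ (for i ∈ {1, 2}) be the placements that put package i in its forbidden locker. Any j of these fix j positions, leaving (5−j)! ways to fill the rest, and there are C(2,j) ways to pick which j.
By inclusion–exclusion, the number of valid placements is Σ_{j=0}^{2} (−1)^j C(2,j)·(5−j)!.
Computing: 120 − 48 + 6 = 78.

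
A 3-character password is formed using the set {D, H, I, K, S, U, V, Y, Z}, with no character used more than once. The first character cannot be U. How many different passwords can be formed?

The first character has 9−1 = 8 choices (anything except U).
The remaining 2 characters are filled from the other 8 symbols without repetition: 8 × 7 = 56.
Total: 8 × 56 = 448.

448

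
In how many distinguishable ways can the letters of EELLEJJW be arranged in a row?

1680

EELLEJJW has 8 letters with E appearing 3 times, J appearing twice, and L appearing twice.
So there are 8! / (3!·2!·2!) = 1680 distinguishable arrangements.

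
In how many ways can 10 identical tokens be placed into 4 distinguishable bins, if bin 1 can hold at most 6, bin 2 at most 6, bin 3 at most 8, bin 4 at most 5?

207

Ignoring the caps, the number of non-negative solutions to x_1+…+x_4 = 10 is C(13,3) = 286.
Subtract solutions that violate a single cap (substitute x_i' = x_i − (cap_i+1)): x_1 ≥ 7 gives C(6,3) = 20; x_2 ≥ 7 gives C(6,3) = 20; x_3 ≥ 9 gives C(4,3) = 4; x_4 ≥ 6 gives C(7,3) = 35. Together 79.
No two caps can be exceeded simultaneously, so the pair terms are all 0.
By inclusion–exclusion the count is 286 − 79 + 0 = 207.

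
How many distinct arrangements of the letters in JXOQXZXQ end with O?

With the last slot taken by O, it remains to arrange the other 7 letters (JXQXZXQ).
Those 7 letters have Q appearing twice and X appearing 3 times, giving (7)!/(3!·2!) = 420.

420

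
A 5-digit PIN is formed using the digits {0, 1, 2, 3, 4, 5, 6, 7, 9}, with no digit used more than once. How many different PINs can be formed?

With no repetition, fill the 5 digits in order: 9 choices, then 8, down to 5.
That product is 9 × 8 × 7 × 6 × 5 = 15120.

15120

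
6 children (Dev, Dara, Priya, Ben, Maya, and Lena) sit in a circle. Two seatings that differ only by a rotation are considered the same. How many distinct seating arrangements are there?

120

Seat Dev anywhere (absorbing the rotational symmetry), then permute the other 5: (5)! = 120.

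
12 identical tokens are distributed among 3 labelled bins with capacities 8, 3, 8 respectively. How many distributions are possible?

Without the upper bounds there are C(14,2) = 91 ways to split 12 among 3 bins.
Subtract solutions that violate a single cap (substitute x_i' = x_i − (cap_i+1)): x_1 ≥ 9 gives C(5,2) = 10; x_2 ≥ 4 gives C(10,2) = 45; x_3 ≥ 9 gives C(5,2) = 10. Together 65.
No two caps can be exceeded simultaneously, so the pair terms are all 0.
By inclusion–exclusion the count is 91 − 65 + 0 = 26.

26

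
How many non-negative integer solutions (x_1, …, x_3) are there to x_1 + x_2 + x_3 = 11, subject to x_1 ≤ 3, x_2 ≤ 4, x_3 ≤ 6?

Ignoring the caps, the number of non-negative solutions to x_1+…+x_3 = 11 is C(13,2) = 78.
Subtract solutions that violate a single cap (substitute x_i' = x_i − (cap_i+1)): x_1 ≥ 4 gives C(9,2) = 36; x_2 ≥ 5 gives C(8,2) = 28; x_3 ≥ 7 gives C(6,2) = 15. Together 79.
Add back pairs where two caps are both exceeded: 6 + 1 + 0 = 7.
By inclusion–exclusion the count is 78 − 79 + 7 = 6.

6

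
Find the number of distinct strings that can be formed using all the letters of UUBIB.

Letter multiplicities in UUBIB: B×2, I×1, U×2.
So there are 5! / (2!·2!) = 30 distinguishable arrangements.

30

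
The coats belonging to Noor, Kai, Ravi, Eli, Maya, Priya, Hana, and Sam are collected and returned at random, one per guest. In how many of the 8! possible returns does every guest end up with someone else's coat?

14833

This is the derangement count D_8: permutations of 8 items with no fixed point.
By inclusion–exclusion this is Σ_{j=0}^{8} (−1)^j C(8,j)·(8−j)!.
Computing: 40320 − 40320 + 20160 − 6720 + 1680 − 336 + 56 − 8 + 1 = 14833.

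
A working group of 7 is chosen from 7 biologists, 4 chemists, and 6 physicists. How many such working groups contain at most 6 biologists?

Split by how many biologists are chosen (0 through 6).
Sum: C(7,0)·C(10,7) + C(7,1)·C(10,6) + C(7,2)·C(10,5) + C(7,3)·C(10,4) + C(7,4)·C(10,3) + C(7,5)·C(10,2) + C(7,6)·C(10,1) = 120 + 1470 + 5292 + 7350 + 4200 + 945 + 70 = 19447.

19447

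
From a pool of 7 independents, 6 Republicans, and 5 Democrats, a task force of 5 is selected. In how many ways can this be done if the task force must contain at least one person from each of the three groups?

6055

Total 5-person selections from all 18: C(18,5) = 8568.
Subtract selections that omit an entire group: no independents → C(11,5) = 462; no Republicans → C(12,5) = 792; no Democrats → C(13,5) = 1287.
Add back selections omitting two groups (i.e. drawn from a single group): C(7,5) + C(6,5) + C(5,5) = 28.
By inclusion–exclusion: 8568 − 2541 + 28 = 6055.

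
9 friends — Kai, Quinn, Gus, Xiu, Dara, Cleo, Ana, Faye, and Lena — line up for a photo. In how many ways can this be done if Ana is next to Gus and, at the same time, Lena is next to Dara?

Treat {Ana,Gus} as one block (2 orders) and {Lena,Dara} as another (2 orders).
That leaves 7 units to arrange: 2 × 2 × 7! = 4 × 5040 = 20160.

20160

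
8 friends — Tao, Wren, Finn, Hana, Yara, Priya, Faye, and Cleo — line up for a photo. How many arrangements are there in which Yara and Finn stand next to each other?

Treat {Yara, Finn} as a single unit. There are 7 units to order, and the pair itself can be ordered 2 ways.
So the count is 2·(7)! = 10080.

10080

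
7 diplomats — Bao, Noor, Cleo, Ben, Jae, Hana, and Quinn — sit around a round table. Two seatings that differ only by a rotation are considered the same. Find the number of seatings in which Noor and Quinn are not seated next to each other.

480

Without the restriction there are (6)! = 720 seatings.
Those with Noor next to Quinn: fuse the pair into one unit and seat 6 units around a circle — 2·(5)! = 240.
Subtracting, 720 − 240 = 480.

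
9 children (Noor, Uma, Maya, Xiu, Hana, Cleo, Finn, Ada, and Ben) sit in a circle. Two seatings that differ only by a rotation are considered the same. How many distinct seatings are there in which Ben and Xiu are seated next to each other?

Glue Ben and Xiu into a block (2 internal orders). Seating 8 units around a circle gives (7)! arrangements.
So 2 × (7)! = 2 × 5040 = 10080.

10080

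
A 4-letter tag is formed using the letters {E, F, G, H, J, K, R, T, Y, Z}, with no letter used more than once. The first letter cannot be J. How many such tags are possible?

4536

The first letter has 10−1 = 9 choices (anything except J).
The remaining 3 letters are filled from the other 9 symbols without repetition: 9 × 8 × 7 = 504.
Total: 9 × 504 = 4536.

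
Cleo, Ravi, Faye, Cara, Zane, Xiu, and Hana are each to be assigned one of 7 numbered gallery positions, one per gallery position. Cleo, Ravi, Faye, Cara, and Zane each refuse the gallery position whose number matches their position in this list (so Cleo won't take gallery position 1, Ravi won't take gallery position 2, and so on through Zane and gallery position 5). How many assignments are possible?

Let Aᵢ (for 1 ≤ i ≤ 5) be the placements that put person i in their forbidden gallery position. Any j of these fix j positions, leaving (7−j)! ways to fill the rest, and there are C(5,j) ways to pick which j.
By inclusion–exclusion, the number of valid placements is Σ_{j=0}^{5} (−1)^j C(5,j)·(7−j)!.
Computing: 5040 − 3600 + 1200 − 240 + 30 − 2 = 2428.

2428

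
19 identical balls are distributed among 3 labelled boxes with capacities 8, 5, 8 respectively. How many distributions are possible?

By stars and bars, unrestricted non-negative solutions to x_1+…+x_3 = 19 number C(19+2,2) = 210.
Subtract solutions that violate a single cap (substitute x_i' = x_i − (cap_i+1)): x_1 ≥ 9 gives C(12,2) = 66; x_2 ≥ 6 gives C(15,2) = 105; x_3 ≥ 9 gives C(12,2) = 66. Together 237.
Add back pairs where two caps are both exceeded: 15 + 3 + 15 = 33.
By inclusion–exclusion the count is 210 − 237 + 33 = 6.

6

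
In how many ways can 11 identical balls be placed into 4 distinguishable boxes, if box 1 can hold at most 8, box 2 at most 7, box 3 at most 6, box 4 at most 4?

215

Ignoring the caps, the number of non-negative solutions to x_1+…+x_4 = 11 is C(14,3) = 364.
Subtract solutions that violate a single cap (substitute x_i' = x_i − (cap_i+1)): x_1 ≥ 9 gives C(5,3) = 10; x_2 ≥ 8 gives C(6,3) = 20; x_3 ≥ 7 gives C(7,3) = 35; x_4 ≥ 5 gives C(9,3) = 84. Together 149.
No two caps can be exceeded simultaneously, so the pair terms are all 0.
By inclusion–exclusion the count is 364 − 149 + 0 = 215.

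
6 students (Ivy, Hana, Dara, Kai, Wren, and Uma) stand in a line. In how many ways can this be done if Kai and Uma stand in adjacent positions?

Glue Kai and Uma into one block (2 internal orders), leaving 5 units to arrange in a row.
So the count is 2·(5)! = 240.

240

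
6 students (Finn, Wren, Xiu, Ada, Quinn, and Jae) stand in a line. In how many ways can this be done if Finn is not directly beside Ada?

480

There are 6! = 720 arrangements in all. If Finn and Ada are adjacent, merging them into one block gives 2·(5)! = 240 arrangements.
Complementary counting: 720 − 240 = 480.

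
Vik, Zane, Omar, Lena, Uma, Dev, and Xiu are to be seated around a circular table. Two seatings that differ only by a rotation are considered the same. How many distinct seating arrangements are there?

720

Seat Vik anywhere (absorbing the rotational symmetry), then permute the other 6: (6)! = 720.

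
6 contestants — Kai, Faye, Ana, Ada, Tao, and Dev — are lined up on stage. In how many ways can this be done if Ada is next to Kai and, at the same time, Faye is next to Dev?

96

Treat {Ada,Kai} as one block (2 orders) and {Faye,Dev} as another (2 orders).
That leaves 4 units to arrange: 2 × 2 × 4! = 4 × 24 = 96.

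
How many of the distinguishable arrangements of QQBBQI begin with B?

20

With the first slot taken by B, it remains to arrange the other 5 letters (QQBQI).
Those 5 letters have Q appearing 3 times, giving (5)!/(3!) = 20.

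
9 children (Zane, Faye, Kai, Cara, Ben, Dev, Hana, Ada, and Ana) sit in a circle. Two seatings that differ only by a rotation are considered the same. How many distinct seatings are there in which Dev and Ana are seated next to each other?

Glue Dev and Ana into a block (2 internal orders). Seating 8 units around a circle gives (7)! arrangements.
So 2 × (7)! = 2 × 5040 = 10080.

10080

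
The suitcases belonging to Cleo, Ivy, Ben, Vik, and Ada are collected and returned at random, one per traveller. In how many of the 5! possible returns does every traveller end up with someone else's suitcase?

Let Aᵢ be the assignments in which traveller i gets their own suitcase. We want the size of the complement of A₁∪…∪A_5.
By inclusion–exclusion this is Σ_{j=0}^{5} (−1)^j C(5,j)·(5−j)!.
Computing: 120 − 120 + 60 − 20 + 5 − 1 = 44.

44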